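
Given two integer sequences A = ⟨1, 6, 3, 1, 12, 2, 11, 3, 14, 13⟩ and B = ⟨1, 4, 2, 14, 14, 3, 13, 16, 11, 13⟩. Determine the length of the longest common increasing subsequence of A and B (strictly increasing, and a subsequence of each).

4

A longest common strictly increasing subsequence is 1, 2, 3, 13 (length 4); it appears in order in both A and B, and no longer such subsequence exists.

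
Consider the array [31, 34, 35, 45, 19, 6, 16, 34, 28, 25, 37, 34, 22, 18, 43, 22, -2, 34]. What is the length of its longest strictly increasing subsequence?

One longest increasing subsequence is 31, 34, 35, 37, 43 (positions 1,2,3,11,15), of length 5; no longer one exists.

5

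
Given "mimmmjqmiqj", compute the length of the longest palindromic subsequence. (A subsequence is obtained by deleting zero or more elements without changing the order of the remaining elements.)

Using dp[i][j] = 2 + dp[i+1][j−1] if the ends match, else max(dp[i+1][j], dp[i][j−1]):
dp[1][11] = 6. A witness is immmmi at positions 2,3,4,5,8,9.

6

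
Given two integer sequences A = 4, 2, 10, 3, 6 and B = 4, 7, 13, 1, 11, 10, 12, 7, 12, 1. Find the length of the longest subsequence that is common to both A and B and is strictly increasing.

A longest common strictly increasing subsequence is 4, 10 (length 2); it appears in order in both A and B, and no longer such subsequence exists.

2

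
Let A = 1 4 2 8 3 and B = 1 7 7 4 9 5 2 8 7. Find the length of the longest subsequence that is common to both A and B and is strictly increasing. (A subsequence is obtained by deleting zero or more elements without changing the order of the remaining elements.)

3

A longest common strictly increasing subsequence is 1, 4, 8 (length 3); it appears in order in both A and B, and no longer such subsequence exists.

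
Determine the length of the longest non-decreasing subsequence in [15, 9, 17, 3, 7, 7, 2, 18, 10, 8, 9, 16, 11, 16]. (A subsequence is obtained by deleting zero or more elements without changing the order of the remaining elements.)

Scanning left to right, the best length ending at each element is: 15→1, 9→1, 17→2, 3→1, 7→2, 7→3, 2→1, 18→4, 10→4, 8→4, 9→5, 16→6, 11→6, 16→7.
So the longest non-decreasing subsequence has length 7, e.g. 3, 7, 7, 8, 9, 16, 16.

7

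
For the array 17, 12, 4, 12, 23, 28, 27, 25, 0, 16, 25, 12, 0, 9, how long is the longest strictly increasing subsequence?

One longest increasing subsequence is 4, 12, 23, 28 (positions 3,4,5,6), of length 4; no longer one exists.

4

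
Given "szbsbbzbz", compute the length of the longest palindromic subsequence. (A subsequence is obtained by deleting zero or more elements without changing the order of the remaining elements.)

Using dp[i][j] = 2 + dp[i+1][j−1] if the ends match, else max(dp[i+1][j], dp[i][j−1]):
dp[1][9] = 6. A witness is zbbbbz at positions 2,3,5,6,8,9.

6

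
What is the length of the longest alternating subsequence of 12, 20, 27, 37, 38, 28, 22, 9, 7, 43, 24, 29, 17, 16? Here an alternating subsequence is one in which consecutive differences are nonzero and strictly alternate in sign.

Track the best alternating length ending on an up-step vs a down-step at each position: up/down = 1/1, 2/1, 2/1, 2/1, 2/1, 2/3, 2/3, 1/3, 1/3, 4/1, 4/5, 6/5, 4/7, 4/7.
The maximum over both is 7; one such subsequence is 12, 37, 28, 43, 24, 29, 17.

7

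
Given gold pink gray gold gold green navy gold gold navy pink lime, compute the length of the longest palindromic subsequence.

Using dp[i][j] = 2 + dp[i+1][j−1] if the ends match, else max(dp[i+1][j], dp[i][j−1]):
dp[1][12] = 7. A witness is pink gold gold navy gold gold pink at positions 2,4,5,7,8,9,11.

7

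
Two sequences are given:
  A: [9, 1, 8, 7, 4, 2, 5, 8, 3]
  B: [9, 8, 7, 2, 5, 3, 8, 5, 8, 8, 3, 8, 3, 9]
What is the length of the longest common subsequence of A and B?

A longest common subsequence is 9, 8, 7, 2, 5, 8, 3 (length 7); the LCS DP confirms no longer common subsequence exists.

7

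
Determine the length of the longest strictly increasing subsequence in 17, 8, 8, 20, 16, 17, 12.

Scanning left to right, the best length ending at each element is: 17→1, 8→1, 8→1, 20→2, 16→2, 17→3, 12→2.
So the longest increasing subsequence has length 3, e.g. 8, 16, 17.

3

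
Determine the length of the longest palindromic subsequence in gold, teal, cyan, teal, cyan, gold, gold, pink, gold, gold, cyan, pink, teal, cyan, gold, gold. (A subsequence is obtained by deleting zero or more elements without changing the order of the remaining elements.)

Using dp[i][j] = 2 + dp[i+1][j−1] if the ends match, else max(dp[i+1][j], dp[i][j−1]):
dp[1][16] = 13. A witness is gold cyan teal cyan gold gold pink gold gold cyan teal cyan gold at positions 1,3,4,5,6,7,8,9,10,11,13,14,16.

13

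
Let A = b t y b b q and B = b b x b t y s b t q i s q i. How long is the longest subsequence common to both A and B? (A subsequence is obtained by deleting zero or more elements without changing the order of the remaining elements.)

Backtracking the LCS table gives one alignment: b (A1,B4) → t (A2,B5) → y (A3,B6) → b (A4,B8) → q (A6,B13).
So the longest common subsequence has length 5.

5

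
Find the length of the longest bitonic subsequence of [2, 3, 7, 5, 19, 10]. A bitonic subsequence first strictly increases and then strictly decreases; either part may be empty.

5

One longest bitonic subsequence is 2, 3, 7, 19, 10 (positions 1,2,3,5,6): it rises to 19 then falls. Length 5 is optimal.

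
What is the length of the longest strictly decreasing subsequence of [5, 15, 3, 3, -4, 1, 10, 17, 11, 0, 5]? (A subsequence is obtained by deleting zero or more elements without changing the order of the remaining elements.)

Scanning left to right, the best length ending at each element is: 5→1, 15→1, 3→2, 3→2, -4→3, 1→3, 10→2, 17→1, 11→2, 0→4, 5→3.
So the longest decreasing subsequence has length 4, e.g. 5, 3, 1, 0.

4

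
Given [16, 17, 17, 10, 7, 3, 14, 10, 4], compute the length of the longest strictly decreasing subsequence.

4

One longest decreasing subsequence is 16, 10, 7, 3 (positions 1,4,5,6), of length 4; no longer one exists.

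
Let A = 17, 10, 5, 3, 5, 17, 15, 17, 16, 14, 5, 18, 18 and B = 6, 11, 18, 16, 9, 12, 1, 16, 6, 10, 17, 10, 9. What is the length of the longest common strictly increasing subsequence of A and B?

For each value that appears in both, track the longest common increasing run ending there.
The best achievable length is 2; one witness is 10, 17 (A-positions 2,6, B-positions 10,11).

2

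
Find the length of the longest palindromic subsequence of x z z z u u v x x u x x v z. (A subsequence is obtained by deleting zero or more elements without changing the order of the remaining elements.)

9

Using dp[i][j] = 2 + dp[i+1][j−1] if the ends match, else max(dp[i+1][j], dp[i][j−1]):
dp[1][14] = 9. A witness is zvxxuxxvz at positions 2,7,8,9,10,11,12,13,14.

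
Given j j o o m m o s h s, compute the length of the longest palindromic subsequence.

4

Using dp[i][j] = 2 + dp[i+1][j−1] if the ends match, else max(dp[i+1][j], dp[i][j−1]):
dp[1][10] = 4. A witness is ommo at positions 4,5,6,7.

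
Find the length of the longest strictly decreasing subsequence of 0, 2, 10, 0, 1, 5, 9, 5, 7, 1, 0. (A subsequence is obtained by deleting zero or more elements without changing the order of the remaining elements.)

5

One longest decreasing subsequence is 10, 9, 5, 1, 0 (positions 3,7,8,10,11), of length 5; no longer one exists.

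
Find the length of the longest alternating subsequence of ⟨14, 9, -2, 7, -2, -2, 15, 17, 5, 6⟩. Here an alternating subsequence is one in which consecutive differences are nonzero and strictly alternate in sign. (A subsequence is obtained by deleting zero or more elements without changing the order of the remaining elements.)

7

A longest alternating subsequence is 14, -2, 7, -2, 15, 5, 6 (positions 1,3,4,5,7,9,10); its 6 consecutive differences strictly alternate in sign, and length 7 is optimal.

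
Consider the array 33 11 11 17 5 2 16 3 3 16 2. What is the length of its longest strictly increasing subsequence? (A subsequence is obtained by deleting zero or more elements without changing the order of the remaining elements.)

3

Scanning left to right, the best length ending at each element is: 33→1, 11→1, 11→1, 17→2, 5→1, 2→1, 16→2, 3→2, 3→2, 16→3, 2→1.
So the longest increasing subsequence has length 3, e.g. 2, 3, 16.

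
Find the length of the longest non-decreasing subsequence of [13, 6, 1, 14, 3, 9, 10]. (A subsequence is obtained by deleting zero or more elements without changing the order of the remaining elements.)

4

Let dp[i] be the longest non-decreasing subsequence ending at position i. Then dp = [1, 1, 1, 2, 2, 3, 4].
The maximum is 4; one witness is 1, 3, 9, 10 at positions 3,5,6,7.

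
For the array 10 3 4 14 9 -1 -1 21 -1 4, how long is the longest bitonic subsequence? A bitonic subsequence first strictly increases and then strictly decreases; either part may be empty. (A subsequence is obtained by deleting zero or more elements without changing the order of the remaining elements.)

5

One longest bitonic subsequence is 3, 4, 14, 9, 4 (positions 2,3,4,5,10): it rises to 14 then falls. Length 5 is optimal.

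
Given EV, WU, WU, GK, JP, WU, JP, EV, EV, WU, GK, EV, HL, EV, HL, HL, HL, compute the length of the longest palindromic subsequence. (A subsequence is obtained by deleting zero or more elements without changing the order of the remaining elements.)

8

Using dp[i][j] = 2 + dp[i+1][j−1] if the ends match, else max(dp[i+1][j], dp[i][j−1]):
dp[1][17] = 8. A witness is EV GK WU EV EV WU GK EV at positions 1,4,6,8,9,10,11,14.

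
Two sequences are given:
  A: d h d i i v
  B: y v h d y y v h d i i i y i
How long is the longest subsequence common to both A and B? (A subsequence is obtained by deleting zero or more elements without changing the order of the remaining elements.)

Backtracking the LCS table gives one alignment: d (A1,B4) → h (A2,B8) → d (A3,B9) → i (A4,B12) → i (A5,B14).
So the longest common subsequence has length 5.

5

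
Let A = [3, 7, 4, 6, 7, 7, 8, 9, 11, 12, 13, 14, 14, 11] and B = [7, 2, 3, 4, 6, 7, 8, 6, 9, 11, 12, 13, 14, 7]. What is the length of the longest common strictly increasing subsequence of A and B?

10

For each value that appears in both, track the longest common increasing run ending there.
The best achievable length is 10; one witness is 3, 4, 6, 7, 8, 9, 11, 12, 13, 14 (A-positions 1,3,4,5,7,8,9,10,11,12, B-positions 3,4,5,6,7,9,10,11,12,13).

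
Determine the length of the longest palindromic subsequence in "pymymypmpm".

Using dp[i][j] = 2 + dp[i+1][j−1] if the ends match, else max(dp[i+1][j], dp[i][j−1]):
dp[1][10] = 7. A witness is pmymymp at positions 1,3,4,5,6,8,9.

7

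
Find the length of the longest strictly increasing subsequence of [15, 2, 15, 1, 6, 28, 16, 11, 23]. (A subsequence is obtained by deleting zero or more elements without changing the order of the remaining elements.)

Scanning left to right, the best length ending at each element is: 15→1, 2→1, 15→2, 1→1, 6→2, 28→3, 16→3, 11→3, 23→4.
So the longest increasing subsequence has length 4, e.g. 2, 15, 16, 23.

4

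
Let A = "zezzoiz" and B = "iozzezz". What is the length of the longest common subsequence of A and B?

4

Backtracking the LCS table gives one alignment: z (A1,B4) → e (A2,B5) → z (A4,B6) → z (A7,B7).
So the longest common subsequence has length 4.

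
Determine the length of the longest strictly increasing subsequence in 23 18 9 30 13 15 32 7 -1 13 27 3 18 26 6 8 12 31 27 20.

One longest increasing subsequence is 9, 13, 15, 18, 26, 31 (positions 3,5,6,13,14,18), of length 6; no longer one exists.

6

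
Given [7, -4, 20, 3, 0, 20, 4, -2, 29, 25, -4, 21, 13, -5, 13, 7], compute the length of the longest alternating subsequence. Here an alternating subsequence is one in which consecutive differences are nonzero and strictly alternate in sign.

12

A longest alternating subsequence is 7, -4, 20, 3, 20, 4, 29, -4, 21, -5, 13, 7 (positions 1,2,3,4,6,7,9,11,12,14,15,16); its 11 consecutive differences strictly alternate in sign, and length 12 is optimal.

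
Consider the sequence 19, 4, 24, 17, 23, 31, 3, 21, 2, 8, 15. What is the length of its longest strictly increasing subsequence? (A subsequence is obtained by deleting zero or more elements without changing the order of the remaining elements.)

4

Let dp[i] be the longest increasing subsequence ending at position i. Then dp = [1, 1, 2, 2, 3, 4, 1, 3, 1, 2, 3].
The maximum is 4; one witness is 4, 17, 23, 31 at positions 2,4,5,6.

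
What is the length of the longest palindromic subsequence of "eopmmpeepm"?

6

One longest palindromic subsequence is mpeepm (positions 4,6,7,8,9,10); it reads the same forward and backward, and the interval DP gives dp[1][10] = 6.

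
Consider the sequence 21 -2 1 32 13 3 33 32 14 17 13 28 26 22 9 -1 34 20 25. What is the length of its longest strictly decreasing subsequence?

7

One longest decreasing subsequence is 33, 32, 28, 26, 22, 9, -1 (positions 7,8,12,13,14,15,16), of length 7; no longer one exists.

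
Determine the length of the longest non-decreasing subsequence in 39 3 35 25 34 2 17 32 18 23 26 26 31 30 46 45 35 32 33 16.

9

Let dp[i] be the longest non-decreasing subsequence ending at position i. Then dp = [1, 1, 2, 2, 3, 1, 2, 3, 3, 4, 5, 6, 7, 7, 8, 8, 8, 8, 9, 2].
The maximum is 9; one witness is 3, 17, 18, 23, 26, 26, 31, 32, 33 at positions 2,7,9,10,11,12,13,18,19.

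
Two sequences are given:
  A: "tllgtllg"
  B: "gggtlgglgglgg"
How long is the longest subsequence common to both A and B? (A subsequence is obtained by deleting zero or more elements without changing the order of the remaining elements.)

6

A longest common subsequence is tllglg (length 6); the LCS DP confirms no longer common subsequence exists.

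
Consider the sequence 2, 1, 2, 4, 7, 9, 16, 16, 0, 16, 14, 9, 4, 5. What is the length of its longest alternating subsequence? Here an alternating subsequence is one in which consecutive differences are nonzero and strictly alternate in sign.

Track the best alternating length ending on an up-step vs a down-step at each position: up/down = 1/1, 1/2, 3/1, 3/1, 3/1, 3/1, 3/1, 3/1, 1/4, 5/1, 5/6, 5/6, 5/6, 7/6.
The maximum over both is 7; one such subsequence is 2, 1, 2, 0, 16, 4, 5.

7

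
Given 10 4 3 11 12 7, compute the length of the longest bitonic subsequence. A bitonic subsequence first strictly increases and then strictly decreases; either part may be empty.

4

Let inc[i] be the LIS ending at i and dec[i] the longest strictly decreasing subsequence starting at i. inc = [1, 1, 1, 2, 3, 2], dec = [3, 2, 1, 2, 2, 1].
max_i inc[i]+dec[i]−1 = 4, with one witness 10, 11, 12, 7.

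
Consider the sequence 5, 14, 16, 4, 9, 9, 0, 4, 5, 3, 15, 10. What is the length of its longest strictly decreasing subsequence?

4

Let dp[i] be the longest decreasing subsequence ending at position i. Then dp = [1, 1, 1, 2, 2, 2, 3, 3, 3, 4, 2, 3].
The maximum is 4; one witness is 14, 9, 4, 3 at positions 2,5,8,10.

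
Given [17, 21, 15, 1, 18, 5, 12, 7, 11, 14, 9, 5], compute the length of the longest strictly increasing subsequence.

5

Let dp[i] be the longest increasing subsequence ending at position i. Then dp = [1, 2, 1, 1, 2, 2, 3, 3, 4, 5, 4, 2].
The maximum is 5; one witness is 1, 5, 7, 11, 14 at positions 4,6,8,9,10.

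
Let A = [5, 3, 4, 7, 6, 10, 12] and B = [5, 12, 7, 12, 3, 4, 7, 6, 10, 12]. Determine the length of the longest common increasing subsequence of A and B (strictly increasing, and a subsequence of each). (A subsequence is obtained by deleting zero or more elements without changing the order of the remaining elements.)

5

A longest common strictly increasing subsequence is 3, 4, 7, 10, 12 (length 5); it appears in order in both A and B, and no longer such subsequence exists.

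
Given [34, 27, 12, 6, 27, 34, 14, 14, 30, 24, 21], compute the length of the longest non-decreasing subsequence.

Scanning left to right, the best length ending at each element is: 34→1, 27→1, 12→1, 6→1, 27→2, 34→3, 14→2, 14→3, 30→4, 24→4, 21→4.
So the longest non-decreasing subsequence has length 4, e.g. 12, 14, 14, 30.

4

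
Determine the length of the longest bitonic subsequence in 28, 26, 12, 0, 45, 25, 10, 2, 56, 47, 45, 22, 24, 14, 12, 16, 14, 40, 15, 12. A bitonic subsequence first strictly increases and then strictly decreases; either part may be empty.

9

Let inc[i] be the LIS ending at i and dec[i] the longest strictly decreasing subsequence starting at i. inc = [1, 1, 1, 1, 2, 2, 2, 2, 3, 3, 3, 3, 4, 3, 3, 4, 4, 5, 5, 3], dec = [7, 6, 3, 1, 6, 5, 2, 1, 7, 6, 5, 4, 4, 2, 1, 3, 2, 3, 2, 1].
max_i inc[i]+dec[i]−1 = 9, with one witness 28, 45, 56, 47, 45, 24, 16, 15, 12.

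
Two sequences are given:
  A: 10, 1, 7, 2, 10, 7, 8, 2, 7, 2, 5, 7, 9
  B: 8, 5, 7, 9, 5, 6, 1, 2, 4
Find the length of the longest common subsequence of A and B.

Backtracking the LCS table gives one alignment: 8 (A7,B1) → 5 (A11,B2) → 7 (A12,B3) → 9 (A13,B4).
So the longest common subsequence has length 4.

4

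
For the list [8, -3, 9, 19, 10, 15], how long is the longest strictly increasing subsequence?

4

Let dp[i] be the longest increasing subsequence ending at position i. Then dp = [1, 1, 2, 3, 3, 4].
The maximum is 4; one witness is 8, 9, 10, 15 at positions 1,3,5,6.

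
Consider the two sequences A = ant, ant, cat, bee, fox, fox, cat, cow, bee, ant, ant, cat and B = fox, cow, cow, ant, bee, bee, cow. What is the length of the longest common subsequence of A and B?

3

Backtracking the LCS table gives one alignment: ant (A1,B4) → bee (A4,B6) → cow (A8,B7).
So the longest common subsequence has length 3.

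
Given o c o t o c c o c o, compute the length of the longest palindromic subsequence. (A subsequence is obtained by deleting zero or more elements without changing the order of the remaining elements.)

8

Using dp[i][j] = 2 + dp[i+1][j−1] if the ends match, else max(dp[i+1][j], dp[i][j−1]):
dp[1][10] = 8. A witness is ococcoco at positions 1,2,3,6,7,8,9,10.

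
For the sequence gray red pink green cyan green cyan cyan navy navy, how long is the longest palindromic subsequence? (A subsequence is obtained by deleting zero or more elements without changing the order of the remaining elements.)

One longest palindromic subsequence is cyan cyan cyan (positions 5,7,8); it reads the same forward and backward, and the interval DP gives dp[1][10] = 3.

3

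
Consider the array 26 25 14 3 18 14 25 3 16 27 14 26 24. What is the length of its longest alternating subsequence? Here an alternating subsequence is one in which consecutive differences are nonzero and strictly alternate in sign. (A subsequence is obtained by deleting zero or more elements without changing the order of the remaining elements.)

10

Track the best alternating length ending on an up-step vs a down-step at each position: up/down = 1/1, 1/2, 1/2, 1/2, 3/2, 3/4, 5/2, 1/6, 7/6, 7/1, 7/8, 9/8, 9/10.
The maximum over both is 10; one such subsequence is 26, 14, 18, 14, 25, 3, 16, 14, 26, 24.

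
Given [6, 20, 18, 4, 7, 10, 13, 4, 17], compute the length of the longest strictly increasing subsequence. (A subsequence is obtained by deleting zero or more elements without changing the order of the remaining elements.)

5

One longest increasing subsequence is 6, 7, 10, 13, 17 (positions 1,5,6,7,9), of length 5; no longer one exists.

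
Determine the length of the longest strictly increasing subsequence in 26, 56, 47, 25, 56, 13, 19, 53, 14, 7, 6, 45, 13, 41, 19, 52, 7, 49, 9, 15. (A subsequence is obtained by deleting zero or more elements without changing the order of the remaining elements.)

Scanning left to right, the best length ending at each element is: 26→1, 56→2, 47→2, 25→1, 56→3, 13→1, 19→2, 53→3, 14→2, 7→1, 6→1, 45→3, 13→2, 41→3, 19→3, 52→4, 7→2, 49→4, 9→3, 15→4.
So the longest increasing subsequence has length 4, e.g. 13, 19, 45, 52.

4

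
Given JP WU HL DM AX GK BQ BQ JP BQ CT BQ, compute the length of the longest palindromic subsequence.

One longest palindromic subsequence is BQ BQ JP BQ BQ (positions 7,8,9,10,12); it reads the same forward and backward, and the interval DP gives dp[1][12] = 5.

5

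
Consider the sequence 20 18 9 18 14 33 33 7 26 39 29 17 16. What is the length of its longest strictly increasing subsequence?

4

One longest increasing subsequence is 9, 18, 33, 39 (positions 3,4,6,10), of length 4; no longer one exists.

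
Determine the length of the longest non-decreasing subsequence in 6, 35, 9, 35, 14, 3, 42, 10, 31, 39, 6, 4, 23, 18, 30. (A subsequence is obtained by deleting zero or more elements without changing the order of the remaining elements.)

Let dp[i] be the longest non-decreasing subsequence ending at position i. Then dp = [1, 2, 2, 3, 3, 1, 4, 3, 4, 5, 2, 2, 4, 4, 5].
The maximum is 5; one witness is 6, 9, 14, 31, 39 at positions 1,3,5,9,10.

5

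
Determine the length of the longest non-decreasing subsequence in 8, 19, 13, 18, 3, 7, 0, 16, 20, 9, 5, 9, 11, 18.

6

One longest non-decreasing subsequence is 3, 7, 9, 9, 11, 18 (positions 5,6,10,12,13,14), of length 6; no longer one exists.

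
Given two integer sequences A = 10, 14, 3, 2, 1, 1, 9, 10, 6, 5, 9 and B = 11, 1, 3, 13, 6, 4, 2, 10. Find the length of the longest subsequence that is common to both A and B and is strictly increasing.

A longest common strictly increasing subsequence is 1, 6 (length 2); it appears in order in both A and B, and no longer such subsequence exists.

2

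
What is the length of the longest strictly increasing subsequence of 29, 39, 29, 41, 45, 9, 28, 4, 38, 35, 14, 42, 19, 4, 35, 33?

4

Let dp[i] be the longest increasing subsequence ending at position i. Then dp = [1, 2, 1, 3, 4, 1, 2, 1, 3, 3, 2, 4, 3, 1, 4, 4].
The maximum is 4; one witness is 29, 39, 41, 45 at positions 1,2,4,5.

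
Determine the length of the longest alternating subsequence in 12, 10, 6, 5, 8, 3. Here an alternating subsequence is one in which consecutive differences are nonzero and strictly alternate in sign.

A longest alternating subsequence is 12, 6, 8, 3 (positions 1,3,5,6); its 3 consecutive differences strictly alternate in sign, and length 4 is optimal.

4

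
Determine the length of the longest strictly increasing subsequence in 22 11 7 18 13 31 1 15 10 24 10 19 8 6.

4

Let dp[i] be the longest increasing subsequence ending at position i. Then dp = [1, 1, 1, 2, 2, 3, 1, 3, 2, 4, 2, 4, 2, 2].
The maximum is 4; one witness is 11, 13, 15, 24 at positions 2,5,8,10.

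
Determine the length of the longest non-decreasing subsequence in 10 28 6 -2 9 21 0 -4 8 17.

4

Scanning left to right, the best length ending at each element is: 10→1, 28→2, 6→1, -2→1, 9→2, 21→3, 0→2, -4→1, 8→3, 17→4.
So the longest non-decreasing subsequence has length 4, e.g. -2, 0, 8, 17.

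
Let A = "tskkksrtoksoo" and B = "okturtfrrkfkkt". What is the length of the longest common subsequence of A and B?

A longest common subsequence is tkkkt (length 5); the LCS DP confirms no longer common subsequence exists.

5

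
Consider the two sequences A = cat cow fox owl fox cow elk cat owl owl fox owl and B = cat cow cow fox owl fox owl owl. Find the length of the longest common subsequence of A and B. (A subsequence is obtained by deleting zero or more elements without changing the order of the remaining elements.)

7

Backtracking the LCS table gives one alignment: cat (A1,B1) → cow (A2,B3) → fox (A3,B4) → owl (A4,B5) → fox (A5,B6) → owl (A10,B7) → owl (A12,B8).
So the longest common subsequence has length 7.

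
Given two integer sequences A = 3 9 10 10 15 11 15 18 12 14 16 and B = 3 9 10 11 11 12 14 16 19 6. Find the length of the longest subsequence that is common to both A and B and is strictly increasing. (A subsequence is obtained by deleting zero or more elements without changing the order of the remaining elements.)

For each value that appears in both, track the longest common increasing run ending there.
The best achievable length is 7; one witness is 3, 9, 10, 11, 12, 14, 16 (A-positions 1,2,3,6,9,10,11, B-positions 1,2,3,4,6,7,8).

7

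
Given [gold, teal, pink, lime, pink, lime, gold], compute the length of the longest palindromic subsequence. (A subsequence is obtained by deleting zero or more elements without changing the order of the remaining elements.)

Using dp[i][j] = 2 + dp[i+1][j−1] if the ends match, else max(dp[i+1][j], dp[i][j−1]):
dp[1][7] = 5. A witness is gold lime pink lime gold at positions 1,4,5,6,7.

5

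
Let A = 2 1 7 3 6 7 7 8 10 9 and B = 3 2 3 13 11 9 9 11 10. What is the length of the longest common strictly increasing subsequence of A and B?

3

For each value that appears in both, track the longest common increasing run ending there.
The best achievable length is 3; one witness is 2, 3, 9 (A-positions 1,4,10, B-positions 2,3,6).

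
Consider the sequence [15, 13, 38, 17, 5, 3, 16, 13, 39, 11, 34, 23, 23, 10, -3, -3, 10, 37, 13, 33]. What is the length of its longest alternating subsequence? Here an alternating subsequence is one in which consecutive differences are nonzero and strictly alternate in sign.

13

A longest alternating subsequence is 15, 13, 38, 5, 16, 13, 39, 11, 34, 23, 37, 13, 33 (positions 1,2,3,5,7,8,9,10,11,12,18,19,20); its 12 consecutive differences strictly alternate in sign, and length 13 is optimal.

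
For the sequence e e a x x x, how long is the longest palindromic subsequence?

3

One longest palindromic subsequence is xxx (positions 4,5,6); it reads the same forward and backward, and the interval DP gives dp[1][6] = 3.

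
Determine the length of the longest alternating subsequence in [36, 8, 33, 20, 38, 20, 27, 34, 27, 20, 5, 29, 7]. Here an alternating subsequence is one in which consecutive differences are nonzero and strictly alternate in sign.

Track the best alternating length ending on an up-step vs a down-step at each position: up/down = 1/1, 1/2, 3/2, 3/4, 5/1, 3/6, 7/6, 7/6, 7/8, 3/8, 1/8, 9/8, 9/10.
The maximum over both is 10; one such subsequence is 36, 8, 33, 20, 38, 20, 34, 27, 29, 7.

10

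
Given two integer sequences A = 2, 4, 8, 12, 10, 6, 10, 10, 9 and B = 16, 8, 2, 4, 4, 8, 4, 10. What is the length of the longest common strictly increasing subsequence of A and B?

4

For each value that appears in both, track the longest common increasing run ending there.
The best achievable length is 4; one witness is 2, 4, 8, 10 (A-positions 1,2,3,5, B-positions 3,4,6,8).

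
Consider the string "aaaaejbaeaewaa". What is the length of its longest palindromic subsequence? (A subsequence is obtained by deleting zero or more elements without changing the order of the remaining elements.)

9

One longest palindromic subsequence is aaeaeaeaa (positions 1,2,5,8,9,10,11,13,14); it reads the same forward and backward, and the interval DP gives dp[1][14] = 9.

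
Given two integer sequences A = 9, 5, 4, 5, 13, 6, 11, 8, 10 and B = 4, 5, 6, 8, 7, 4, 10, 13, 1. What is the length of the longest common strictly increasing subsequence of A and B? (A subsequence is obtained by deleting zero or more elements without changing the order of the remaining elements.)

A longest common strictly increasing subsequence is 4, 5, 6, 8, 10 (length 5); it appears in order in both A and B, and no longer such subsequence exists.

5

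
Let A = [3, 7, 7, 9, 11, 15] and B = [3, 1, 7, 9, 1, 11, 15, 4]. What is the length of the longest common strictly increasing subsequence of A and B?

5

A longest common strictly increasing subsequence is 3, 7, 9, 11, 15 (length 5); it appears in order in both A and B, and no longer such subsequence exists.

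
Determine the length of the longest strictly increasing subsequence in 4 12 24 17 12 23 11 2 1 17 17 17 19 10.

4

Scanning left to right, the best length ending at each element is: 4→1, 12→2, 24→3, 17→3, 12→2, 23→4, 11→2, 2→1, 1→1, 17→3, 17→3, 17→3, 19→4, 10→2.
So the longest increasing subsequence has length 4, e.g. 4, 12, 17, 23.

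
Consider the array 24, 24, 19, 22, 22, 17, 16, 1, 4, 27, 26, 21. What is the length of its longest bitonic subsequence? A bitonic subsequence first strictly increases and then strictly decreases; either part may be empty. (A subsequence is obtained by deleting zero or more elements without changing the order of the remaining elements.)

One longest bitonic subsequence is 24, 22, 17, 16, 4 (positions 1,5,6,7,9): it rises to 24 then falls. Length 5 is optimal.

5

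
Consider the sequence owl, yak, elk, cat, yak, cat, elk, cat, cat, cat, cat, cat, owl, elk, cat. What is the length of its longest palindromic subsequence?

Using dp[i][j] = 2 + dp[i+1][j−1] if the ends match, else max(dp[i+1][j], dp[i][j−1]):
dp[1][15] = 9. A witness is cat elk cat cat cat cat cat elk cat at positions 4,7,8,9,10,11,12,14,15.

9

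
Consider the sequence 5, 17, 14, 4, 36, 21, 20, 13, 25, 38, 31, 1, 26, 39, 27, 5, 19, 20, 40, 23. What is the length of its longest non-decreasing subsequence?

7

Scanning left to right, the best length ending at each element is: 5→1, 17→2, 14→2, 4→1, 36→3, 21→3, 20→3, 13→2, 25→4, 38→5, 31→5, 1→1, 26→5, 39→6, 27→6, 5→2, 19→3, 20→4, 40→7, 23→5.
So the longest non-decreasing subsequence has length 7, e.g. 5, 17, 21, 25, 38, 39, 40.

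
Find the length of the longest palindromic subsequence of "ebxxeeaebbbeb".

7

One longest palindromic subsequence is bebbbeb (positions 2,5,9,10,11,12,13); it reads the same forward and backward, and the interval DP gives dp[1][13] = 7.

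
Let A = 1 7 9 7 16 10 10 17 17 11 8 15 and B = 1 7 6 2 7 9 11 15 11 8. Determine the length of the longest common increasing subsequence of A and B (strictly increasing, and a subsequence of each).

5

For each value that appears in both, track the longest common increasing run ending there.
The best achievable length is 5; one witness is 1, 7, 9, 11, 15 (A-positions 1,2,3,10,12, B-positions 1,2,6,7,8).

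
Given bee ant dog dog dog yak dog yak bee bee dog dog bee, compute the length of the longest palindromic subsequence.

Using dp[i][j] = 2 + dp[i+1][j−1] if the ends match, else max(dp[i+1][j], dp[i][j−1]):
dp[1][13] = 9. A witness is bee dog dog yak dog yak dog dog bee at positions 1,3,4,6,7,8,11,12,13.

9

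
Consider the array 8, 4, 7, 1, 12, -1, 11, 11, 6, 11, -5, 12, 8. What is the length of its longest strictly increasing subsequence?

4

Scanning left to right, the best length ending at each element is: 8→1, 4→1, 7→2, 1→1, 12→3, -1→1, 11→3, 11→3, 6→2, 11→3, -5→1, 12→4, 8→3.
So the longest increasing subsequence has length 4, e.g. 4, 7, 11, 12.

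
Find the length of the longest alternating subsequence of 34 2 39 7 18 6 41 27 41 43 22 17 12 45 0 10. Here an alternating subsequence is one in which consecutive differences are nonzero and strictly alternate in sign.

13

Track the best alternating length ending on an up-step vs a down-step at each position: up/down = 1/1, 1/2, 3/1, 3/4, 5/4, 3/6, 7/1, 7/8, 9/1, 9/1, 7/10, 7/10, 7/10, 11/1, 1/12, 13/12.
The maximum over both is 13; one such subsequence is 34, 2, 39, 7, 18, 6, 41, 27, 41, 22, 45, 0, 10.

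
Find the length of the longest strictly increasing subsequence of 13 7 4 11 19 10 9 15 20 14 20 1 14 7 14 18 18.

Scanning left to right, the best length ending at each element is: 13→1, 7→1, 4→1, 11→2, 19→3, 10→2, 9→2, 15→3, 20→4, 14→3, 20→4, 1→1, 14→3, 7→2, 14→3, 18→4, 18→4.
So the longest increasing subsequence has length 4, e.g. 7, 11, 19, 20.

4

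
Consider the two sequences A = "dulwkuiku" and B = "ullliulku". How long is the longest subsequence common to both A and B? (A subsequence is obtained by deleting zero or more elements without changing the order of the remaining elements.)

5

A longest common subsequence is uluku (length 5); the LCS DP confirms no longer common subsequence exists.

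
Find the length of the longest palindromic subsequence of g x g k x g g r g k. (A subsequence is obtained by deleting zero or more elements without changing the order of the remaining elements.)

One longest palindromic subsequence is kgrgk (positions 4,6,8,9,10); it reads the same forward and backward, and the interval DP gives dp[1][10] = 5.

5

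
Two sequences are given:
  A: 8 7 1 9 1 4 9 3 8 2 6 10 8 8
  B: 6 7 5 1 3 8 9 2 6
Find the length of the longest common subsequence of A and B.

Backtracking the LCS table gives one alignment: 7 (A2,B2) → 1 (A5,B4) → 3 (A8,B5) → 8 (A9,B6) → 2 (A10,B8) → 6 (A11,B9).
So the longest common subsequence has length 6.

6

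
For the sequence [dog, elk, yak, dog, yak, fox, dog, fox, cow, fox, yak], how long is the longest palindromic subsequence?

Using dp[i][j] = 2 + dp[i+1][j−1] if the ends match, else max(dp[i+1][j], dp[i][j−1]):
dp[1][11] = 5. A witness is yak fox cow fox yak at positions 3,6,9,10,11.

5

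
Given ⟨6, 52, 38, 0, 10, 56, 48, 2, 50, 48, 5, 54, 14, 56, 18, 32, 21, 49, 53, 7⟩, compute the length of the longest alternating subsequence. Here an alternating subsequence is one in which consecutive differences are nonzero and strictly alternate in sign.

15

A longest alternating subsequence is 6, 52, 38, 56, 48, 50, 48, 54, 14, 56, 18, 32, 21, 49, 7 (positions 1,2,3,6,7,9,10,12,13,14,15,16,17,18,20); its 14 consecutive differences strictly alternate in sign, and length 15 is optimal.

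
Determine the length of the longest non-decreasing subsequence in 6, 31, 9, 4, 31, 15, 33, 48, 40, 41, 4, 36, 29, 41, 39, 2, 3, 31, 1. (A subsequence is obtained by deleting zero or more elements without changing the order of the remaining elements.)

7

Scanning left to right, the best length ending at each element is: 6→1, 31→2, 9→2, 4→1, 31→3, 15→3, 33→4, 48→5, 40→5, 41→6, 4→2, 36→5, 29→4, 41→7, 39→6, 2→1, 3→2, 31→5, 1→1.
So the longest non-decreasing subsequence has length 7, e.g. 6, 31, 31, 33, 40, 41, 41.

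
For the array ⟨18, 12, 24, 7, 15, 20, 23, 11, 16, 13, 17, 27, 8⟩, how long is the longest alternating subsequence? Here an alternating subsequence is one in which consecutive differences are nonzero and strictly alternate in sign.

A longest alternating subsequence is 18, 12, 24, 7, 15, 11, 16, 13, 17, 8 (positions 1,2,3,4,5,8,9,10,11,13); its 9 consecutive differences strictly alternate in sign, and length 10 is optimal.

10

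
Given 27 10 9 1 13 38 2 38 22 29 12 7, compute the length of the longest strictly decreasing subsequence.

4

Scanning left to right, the best length ending at each element is: 27→1, 10→2, 9→3, 1→4, 13→2, 38→1, 2→4, 38→1, 22→2, 29→2, 12→3, 7→4.
So the longest decreasing subsequence has length 4, e.g. 27, 10, 9, 1.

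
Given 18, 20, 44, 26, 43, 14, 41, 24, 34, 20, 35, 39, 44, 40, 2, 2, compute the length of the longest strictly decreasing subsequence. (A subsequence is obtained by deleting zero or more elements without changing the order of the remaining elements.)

6

One longest decreasing subsequence is 44, 43, 41, 24, 20, 2 (positions 3,5,7,8,10,15), of length 6; no longer one exists.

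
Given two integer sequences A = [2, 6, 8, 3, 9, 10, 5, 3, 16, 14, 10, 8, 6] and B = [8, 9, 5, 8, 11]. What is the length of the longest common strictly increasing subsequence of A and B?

For each value that appears in both, track the longest common increasing run ending there.
The best achievable length is 2; one witness is 8, 9 (A-positions 3,5, B-positions 1,2).

2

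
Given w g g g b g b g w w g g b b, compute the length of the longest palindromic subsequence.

9

Using dp[i][j] = 2 + dp[i+1][j−1] if the ends match, else max(dp[i+1][j], dp[i][j−1]):
dp[1][14] = 9. A witness is gggbgbggg at positions 2,3,4,5,6,7,8,11,12.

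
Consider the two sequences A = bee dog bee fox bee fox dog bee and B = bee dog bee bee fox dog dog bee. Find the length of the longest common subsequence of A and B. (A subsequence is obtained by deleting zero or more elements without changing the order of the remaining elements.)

7

Backtracking the LCS table gives one alignment: bee (A1,B1) → dog (A2,B2) → bee (A3,B3) → bee (A5,B4) → fox (A6,B5) → dog (A7,B7) → bee (A8,B8).
So the longest common subsequence has length 7.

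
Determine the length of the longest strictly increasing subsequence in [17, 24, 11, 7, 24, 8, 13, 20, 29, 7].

One longest increasing subsequence is 7, 8, 13, 20, 29 (positions 4,6,7,8,9), of length 5; no longer one exists.

5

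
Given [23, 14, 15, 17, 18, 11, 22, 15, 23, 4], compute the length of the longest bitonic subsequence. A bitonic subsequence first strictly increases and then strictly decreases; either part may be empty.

Let inc[i] be the LIS ending at i and dec[i] the longest strictly decreasing subsequence starting at i. inc = [1, 1, 2, 3, 4, 1, 5, 2, 6, 1], dec = [4, 3, 3, 3, 3, 2, 3, 2, 2, 1].
max_i inc[i]+dec[i]−1 = 7, with one witness 14, 15, 17, 18, 22, 15, 4.

7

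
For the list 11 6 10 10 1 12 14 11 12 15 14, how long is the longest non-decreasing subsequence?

6

Let dp[i] be the longest non-decreasing subsequence ending at position i. Then dp = [1, 1, 2, 3, 1, 4, 5, 4, 5, 6, 6].
The maximum is 6; one witness is 6, 10, 10, 12, 14, 15 at positions 2,3,4,6,7,10.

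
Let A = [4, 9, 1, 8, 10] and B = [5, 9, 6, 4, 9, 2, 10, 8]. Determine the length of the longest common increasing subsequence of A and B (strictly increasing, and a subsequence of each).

For each value that appears in both, track the longest common increasing run ending there.
The best achievable length is 3; one witness is 4, 9, 10 (A-positions 1,2,5, B-positions 4,5,7).

3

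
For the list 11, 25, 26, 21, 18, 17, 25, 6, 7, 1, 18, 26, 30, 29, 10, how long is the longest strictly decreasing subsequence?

Scanning left to right, the best length ending at each element is: 11→1, 25→1, 26→1, 21→2, 18→3, 17→4, 25→2, 6→5, 7→5, 1→6, 18→3, 26→1, 30→1, 29→2, 10→5.
So the longest decreasing subsequence has length 6, e.g. 25, 21, 18, 17, 6, 1.

6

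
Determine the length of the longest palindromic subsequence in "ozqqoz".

4

One longest palindromic subsequence is zqqz (positions 2,3,4,6); it reads the same forward and backward, and the interval DP gives dp[1][6] = 4.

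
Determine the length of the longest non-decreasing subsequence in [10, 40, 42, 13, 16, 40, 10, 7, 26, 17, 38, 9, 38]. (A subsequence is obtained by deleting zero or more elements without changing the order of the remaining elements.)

One longest non-decreasing subsequence is 10, 13, 16, 26, 38, 38 (positions 1,4,5,9,11,13), of length 6; no longer one exists.

6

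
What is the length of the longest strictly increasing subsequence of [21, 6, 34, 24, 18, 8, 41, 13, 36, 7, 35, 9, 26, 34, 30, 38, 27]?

6

Scanning left to right, the best length ending at each element is: 21→1, 6→1, 34→2, 24→2, 18→2, 8→2, 41→3, 13→3, 36→4, 7→2, 35→4, 9→3, 26→4, 34→5, 30→5, 38→6, 27→5.
So the longest increasing subsequence has length 6, e.g. 6, 8, 13, 26, 34, 38.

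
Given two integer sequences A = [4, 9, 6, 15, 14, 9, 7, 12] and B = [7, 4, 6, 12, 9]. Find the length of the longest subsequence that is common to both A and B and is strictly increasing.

3

For each value that appears in both, track the longest common increasing run ending there.
The best achievable length is 3; one witness is 4, 6, 12 (A-positions 1,3,8, B-positions 2,3,4).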